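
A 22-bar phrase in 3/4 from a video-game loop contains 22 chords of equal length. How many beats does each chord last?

3 beats

22 bars × 3 beats/bar = 66 beats total.
66 beats ÷ 22 chords = 3 beats per chord.
(That is a dotted half note.)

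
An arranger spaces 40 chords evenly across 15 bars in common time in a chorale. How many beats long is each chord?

1.5 beats

15 bars × 4 beats/bar = 60 beats total.
60 beats ÷ 40 chords = 1.5 beats per chord.
(That is a dotted quarter note.)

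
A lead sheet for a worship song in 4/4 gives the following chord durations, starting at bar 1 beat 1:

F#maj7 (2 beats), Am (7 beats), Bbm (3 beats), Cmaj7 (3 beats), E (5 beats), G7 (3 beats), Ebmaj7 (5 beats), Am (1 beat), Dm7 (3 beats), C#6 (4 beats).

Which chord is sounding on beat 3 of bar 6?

G7

Beat 3 of bar 6 is beat (6−1)×4 + 3 = 23 overall.
Running totals: F#maj7 ends at 2, Am ends at 9, Bbm ends at 12, Cmaj7 ends at 15, E ends at 20, G7 ends at 23.
Beat 23 falls within G7.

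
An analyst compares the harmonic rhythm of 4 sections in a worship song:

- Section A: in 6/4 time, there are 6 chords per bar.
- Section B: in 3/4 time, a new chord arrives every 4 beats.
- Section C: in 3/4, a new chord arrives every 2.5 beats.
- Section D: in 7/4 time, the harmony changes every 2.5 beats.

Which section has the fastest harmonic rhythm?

A: 6 beats/bar ÷ 1 beat/chord = 6 chords/bar.
B: 3 beats/bar ÷ 4 beats/chord = 0.75 chords/bar.
C: 3 beats/bar ÷ 2.5 beats/chord = 1.2 chords/bar.
D: 7 beats/bar ÷ 2.5 beats/chord = 2.8 chords/bar.
Fastest is A at 6 chords/bar.

Section A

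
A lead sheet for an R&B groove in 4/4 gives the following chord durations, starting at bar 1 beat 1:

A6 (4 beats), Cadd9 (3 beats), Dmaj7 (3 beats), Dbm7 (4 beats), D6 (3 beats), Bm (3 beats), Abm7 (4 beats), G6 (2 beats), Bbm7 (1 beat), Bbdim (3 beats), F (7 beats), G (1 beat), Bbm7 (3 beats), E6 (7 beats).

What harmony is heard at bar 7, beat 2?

G6

Beat 2 of bar 7 is beat (7−1)×4 + 2 = 26 overall.
Running totals: A6 ends at 4, Cadd9 ends at 7, Dmaj7 ends at 10, Dbm7 ends at 14, D6 ends at 17, Bm ends at 20, Abm7 ends at 24, G6 ends at 26.
Beat 26 falls within G6.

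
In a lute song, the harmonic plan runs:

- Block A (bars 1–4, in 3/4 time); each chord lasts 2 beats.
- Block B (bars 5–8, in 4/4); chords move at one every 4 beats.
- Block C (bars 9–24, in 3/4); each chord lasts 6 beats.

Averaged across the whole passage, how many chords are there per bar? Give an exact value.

0.75 chords per bar

A: 4 × 3 = 12 beats ÷ 2 = 6 chords.
B: 4 × 4 = 16 beats ÷ 4 = 4 chords.
C: 16 × 3 = 48 beats ÷ 6 = 8 chords.
Overall: 18 chords over 24 bars → 18/24 = 0.75 chords per bar.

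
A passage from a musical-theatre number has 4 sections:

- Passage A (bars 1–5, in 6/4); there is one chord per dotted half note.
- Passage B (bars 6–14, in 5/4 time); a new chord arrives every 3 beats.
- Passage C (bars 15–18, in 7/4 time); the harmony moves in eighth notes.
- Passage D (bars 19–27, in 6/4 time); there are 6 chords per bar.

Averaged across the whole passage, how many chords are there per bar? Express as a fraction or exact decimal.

5 chords per bar

A: 5 bars of 6 beats is 30 beats; at 3 beats each that's 10 chords.
B: 9 bars of 5 beats is 45 beats; at 3 beats each that's 15 chords.
C: 4 bars of 7 beats is 28 beats; at 0.5 beats each that's 56 chords.
D: 9 bars of 6 beats is 54 beats; at 1 beat each that's 54 chords.
Overall: 135 chords over 27 bars → 135/27 = 5 chords per bar.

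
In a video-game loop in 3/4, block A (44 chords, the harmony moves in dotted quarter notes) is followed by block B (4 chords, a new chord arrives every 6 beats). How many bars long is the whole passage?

A: 44 × 1.5 = 66 beats = 22 bars.
B: 4 × 6 = 24 beats = 8 bars.
Total: 22 + 8 = 30 bars.

30 bars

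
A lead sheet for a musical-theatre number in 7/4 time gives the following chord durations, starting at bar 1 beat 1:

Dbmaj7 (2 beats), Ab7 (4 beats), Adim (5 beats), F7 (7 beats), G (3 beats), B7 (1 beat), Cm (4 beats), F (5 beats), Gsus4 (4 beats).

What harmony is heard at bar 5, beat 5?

Beat 5 of bar 5 is beat (5−1)×7 + 5 = 33 overall.
Running totals: Dbmaj7 ends at 2, Ab7 ends at 6, Adim ends at 11, F7 ends at 18, G ends at 21, B7 ends at 22, Cm ends at 26, F ends at 31, Gsus4 ends at 35.
Beat 33 falls within Gsus4.

Gsus4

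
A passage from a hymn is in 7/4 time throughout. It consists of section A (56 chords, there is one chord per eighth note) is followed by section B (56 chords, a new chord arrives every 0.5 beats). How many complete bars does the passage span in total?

A: 56 × 0.5 = 28 beats = 4 bars.
B: 56 × 0.5 = 28 beats = 4 bars.
Total: 4 + 4 = 8 bars.

8 bars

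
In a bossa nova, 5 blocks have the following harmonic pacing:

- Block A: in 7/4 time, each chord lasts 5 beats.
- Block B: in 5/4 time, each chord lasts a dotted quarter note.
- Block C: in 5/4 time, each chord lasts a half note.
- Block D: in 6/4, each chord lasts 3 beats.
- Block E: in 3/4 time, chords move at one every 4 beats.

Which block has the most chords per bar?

A: each chord is 5 beats in 7/4, so 1.4 per bar.
B: each chord is 1.5 beats in 5/4, so 10/3 per bar.
C: each chord is 2 beats in 5/4, so 2.5 per bar.
D: each chord is 3 beats in 6/4, so 2 per bar.
E: each chord is 4 beats in 3/4, so 0.75 per bar.
Fastest is B at 10/3 chords/bar.

Block B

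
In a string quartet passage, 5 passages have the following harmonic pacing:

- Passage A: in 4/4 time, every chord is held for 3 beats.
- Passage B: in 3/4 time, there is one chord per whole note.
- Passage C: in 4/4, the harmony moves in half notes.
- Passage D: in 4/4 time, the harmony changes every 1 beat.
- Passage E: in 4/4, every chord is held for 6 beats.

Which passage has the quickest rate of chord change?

Passage D

A: each chord is 3 beats in 4/4, so 4/3 per bar.
B: each chord is 4 beats in 3/4, so 0.75 per bar.
C: each chord is 2 beats in 4/4, so 2 per bar.
D: each chord is 1 beat in 4/4, so 4 per bar.
E: each chord is 6 beats in 4/4, so 2/3 per bar.
Fastest is D at 4 chords/bar.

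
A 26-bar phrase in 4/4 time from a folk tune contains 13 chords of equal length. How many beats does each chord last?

26 bars × 4 beats/bar = 104 beats total.
104 beats ÷ 13 chords = 8 beats per chord.

8 beats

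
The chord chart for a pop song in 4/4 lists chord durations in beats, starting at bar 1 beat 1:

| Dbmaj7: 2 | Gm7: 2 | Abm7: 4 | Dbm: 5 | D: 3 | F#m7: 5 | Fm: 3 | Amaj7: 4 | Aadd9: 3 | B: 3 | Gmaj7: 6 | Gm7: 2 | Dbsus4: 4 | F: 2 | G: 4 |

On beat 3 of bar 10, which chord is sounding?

Beat 3 of bar 10 is beat (10−1)×4 + 3 = 39 overall.
Running totals: Dbmaj7 ends at 2, Gm7 ends at 4, Abm7 ends at 8, Dbm ends at 13, D ends at 16, F#m7 ends at 21, Fm ends at 24, Amaj7 ends at 28, Aadd9 ends at 31, B ends at 34, Gmaj7 ends at 40.
Beat 39 falls within Gmaj7.

Gmaj7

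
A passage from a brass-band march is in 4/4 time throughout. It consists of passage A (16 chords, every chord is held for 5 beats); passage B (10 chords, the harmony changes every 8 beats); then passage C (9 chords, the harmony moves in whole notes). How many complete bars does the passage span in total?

A: 16 × 5 = 80 beats = 20 bars.
B: 10 × 8 = 80 beats = 20 bars.
C: 9 × 4 = 36 beats = 9 bars.
Total: 20 + 20 + 9 = 49 bars.

49 bars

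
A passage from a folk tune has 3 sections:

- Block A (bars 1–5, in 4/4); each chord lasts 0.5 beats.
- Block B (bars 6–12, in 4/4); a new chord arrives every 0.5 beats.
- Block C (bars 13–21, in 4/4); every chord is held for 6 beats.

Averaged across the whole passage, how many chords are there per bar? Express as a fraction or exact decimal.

34/7 chords per bar

A: 5 × 4 = 20 beats ÷ 0.5 = 40 chords.
B: 7 × 4 = 28 beats ÷ 0.5 = 56 chords.
C: 9 × 4 = 36 beats ÷ 6 = 6 chords.
Overall: 102 chords over 21 bars → 102/21 = 34/7 chords per bar.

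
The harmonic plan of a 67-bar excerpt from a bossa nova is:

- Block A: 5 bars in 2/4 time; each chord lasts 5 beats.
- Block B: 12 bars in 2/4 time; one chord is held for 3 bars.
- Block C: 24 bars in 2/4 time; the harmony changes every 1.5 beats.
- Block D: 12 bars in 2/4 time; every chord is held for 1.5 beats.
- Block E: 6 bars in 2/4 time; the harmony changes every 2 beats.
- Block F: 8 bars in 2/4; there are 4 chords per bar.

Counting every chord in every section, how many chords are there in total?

A: 5 bars × 2 beats = 10 beats; 5 beats/chord → 2 chords.
B: 12 bars × 2 beats = 24 beats; 6 beats/chord → 4 chords.
C: 24 bars × 2 beats = 48 beats; 1.5 beats/chord → 32 chords.
D: 12 bars × 2 beats = 24 beats; 1.5 beats/chord → 16 chords.
E: 6 bars × 2 beats = 12 beats; 2 beats/chord → 6 chords.
F: 8 bars × 2 beats = 16 beats; 0.5 beats/chord → 32 chords.
Total: 2 + 4 + 32 + 16 + 6 + 32 = 92.

92 chords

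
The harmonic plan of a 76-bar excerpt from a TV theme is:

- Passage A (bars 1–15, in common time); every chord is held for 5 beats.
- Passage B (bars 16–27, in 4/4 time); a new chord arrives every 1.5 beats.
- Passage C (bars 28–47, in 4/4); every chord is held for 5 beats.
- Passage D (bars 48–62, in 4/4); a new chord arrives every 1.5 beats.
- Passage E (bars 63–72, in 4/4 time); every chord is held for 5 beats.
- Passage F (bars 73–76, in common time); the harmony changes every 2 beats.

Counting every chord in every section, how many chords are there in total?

A has 60 beats and chords last 5 each, so 12 chords.
B has 48 beats and chords last 1.5 each, so 32 chords.
C has 80 beats and chords last 5 each, so 16 chords.
D has 60 beats and chords last 1.5 each, so 40 chords.
E has 40 beats and chords last 5 each, so 8 chords.
F has 16 beats and chords last 2 each, so 8 chords.
Total: 12 + 32 + 16 + 40 + 8 + 8 = 116.

116 chords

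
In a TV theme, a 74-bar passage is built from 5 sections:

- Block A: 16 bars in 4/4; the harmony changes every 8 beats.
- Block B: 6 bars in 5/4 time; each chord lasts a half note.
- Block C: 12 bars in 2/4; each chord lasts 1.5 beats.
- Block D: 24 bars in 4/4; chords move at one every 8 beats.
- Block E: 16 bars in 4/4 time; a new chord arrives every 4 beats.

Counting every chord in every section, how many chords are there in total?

67 chords

A: 16 bars × 4 beats = 64 beats; 8 beats/chord → 8 chords.
B: 6 bars × 5 beats = 30 beats; 2 beats/chord → 15 chords.
C: 12 bars × 2 beats = 24 beats; 1.5 beats/chord → 16 chords.
D: 24 bars × 4 beats = 96 beats; 8 beats/chord → 12 chords.
E: 16 bars × 4 beats = 64 beats; 4 beats/chord → 16 chords.
Total: 8 + 15 + 16 + 12 + 16 = 67.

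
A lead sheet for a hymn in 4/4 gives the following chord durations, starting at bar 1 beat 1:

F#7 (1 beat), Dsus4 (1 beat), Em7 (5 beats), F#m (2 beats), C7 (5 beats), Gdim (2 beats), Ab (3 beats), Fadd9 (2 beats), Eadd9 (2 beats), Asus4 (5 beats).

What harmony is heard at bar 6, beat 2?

Eadd9

Beat 2 of bar 6 is beat (6−1)×4 + 2 = 22 overall.
Running totals: F#7 ends at 1, Dsus4 ends at 2, Em7 ends at 7, F#m ends at 9, C7 ends at 14, Gdim ends at 16, Ab ends at 19, Fadd9 ends at 21, Eadd9 ends at 23.
Beat 22 falls within Eadd9.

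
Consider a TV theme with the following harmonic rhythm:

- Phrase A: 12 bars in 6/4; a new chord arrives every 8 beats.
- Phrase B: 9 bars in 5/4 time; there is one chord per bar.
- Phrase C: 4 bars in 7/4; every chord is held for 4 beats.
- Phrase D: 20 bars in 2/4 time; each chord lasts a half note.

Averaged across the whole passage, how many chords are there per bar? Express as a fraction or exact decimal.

1 chords per bar

A: 12 × 6 = 72 beats ÷ 8 = 9 chords.
B: 9 × 5 = 45 beats ÷ 5 = 9 chords.
C: 4 × 7 = 28 beats ÷ 4 = 7 chords.
D: 20 × 2 = 40 beats ÷ 2 = 20 chords.
Overall: 45 chords over 45 bars → 45/45 = 1 chords per bar.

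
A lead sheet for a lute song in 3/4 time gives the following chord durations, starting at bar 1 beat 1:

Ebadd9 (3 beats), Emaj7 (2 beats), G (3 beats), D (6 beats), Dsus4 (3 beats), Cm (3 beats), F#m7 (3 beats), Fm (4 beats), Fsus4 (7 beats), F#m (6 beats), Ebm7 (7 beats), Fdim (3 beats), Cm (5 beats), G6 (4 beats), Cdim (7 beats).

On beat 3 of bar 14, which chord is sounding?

Ebm7

Beat 3 of bar 14 is beat (14−1)×3 + 3 = 42 overall.
Running totals: Ebadd9 ends at 3, Emaj7 ends at 5, G ends at 8, D ends at 14, Dsus4 ends at 17, Cm ends at 20, F#m7 ends at 23, Fm ends at 27, Fsus4 ends at 34, F#m ends at 40, Ebm7 ends at 47.
Beat 42 falls within Ebm7.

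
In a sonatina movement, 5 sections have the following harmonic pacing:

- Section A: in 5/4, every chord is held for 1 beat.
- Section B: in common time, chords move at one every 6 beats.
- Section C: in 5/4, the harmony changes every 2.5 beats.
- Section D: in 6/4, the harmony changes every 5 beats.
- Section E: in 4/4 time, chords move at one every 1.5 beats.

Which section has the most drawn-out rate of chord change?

A: 5/1 = 5 chords/bar.
B: 4/6 = 2/3 chords/bar.
C: 5/2.5 = 2 chords/bar.
D: 6/5 = 1.2 chords/bar.
E: 4/1.5 = 8/3 chords/bar.
Slowest is B at 2/3 chords/bar.

Section B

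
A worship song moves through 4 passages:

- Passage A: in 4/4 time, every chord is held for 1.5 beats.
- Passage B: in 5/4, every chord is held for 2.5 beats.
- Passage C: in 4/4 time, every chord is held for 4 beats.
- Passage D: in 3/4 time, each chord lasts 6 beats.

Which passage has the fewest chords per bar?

Passage D

A: 4/1.5 = 8/3 chords/bar.
B: 5/2.5 = 2 chords/bar.
C: 4/4 = 1 chord/bar.
D: 3/6 = 0.5 chords/bar.
Slowest is D at 0.5 chords/bar.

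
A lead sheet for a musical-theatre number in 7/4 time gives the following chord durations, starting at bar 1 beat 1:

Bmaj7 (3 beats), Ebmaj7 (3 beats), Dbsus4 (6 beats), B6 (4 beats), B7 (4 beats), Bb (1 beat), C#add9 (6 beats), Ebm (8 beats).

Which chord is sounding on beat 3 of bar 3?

Beat 3 of bar 3 is beat (3−1)×7 + 3 = 17 overall.
Running totals: Bmaj7 ends at 3, Ebmaj7 ends at 6, Dbsus4 ends at 12, B6 ends at 16, B7 ends at 20.
Beat 17 falls within B7.

B7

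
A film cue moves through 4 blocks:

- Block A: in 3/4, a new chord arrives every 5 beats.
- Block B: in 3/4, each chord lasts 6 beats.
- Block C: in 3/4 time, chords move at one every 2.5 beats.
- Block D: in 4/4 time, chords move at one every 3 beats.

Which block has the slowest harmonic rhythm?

Block B

A: 3/5 = 0.6 chords/bar.
B: 3/6 = 0.5 chords/bar.
C: 3/2.5 = 1.2 chords/bar.
D: 4/3 = 4/3 chords/bar.
Slowest is B at 0.5 chords/bar.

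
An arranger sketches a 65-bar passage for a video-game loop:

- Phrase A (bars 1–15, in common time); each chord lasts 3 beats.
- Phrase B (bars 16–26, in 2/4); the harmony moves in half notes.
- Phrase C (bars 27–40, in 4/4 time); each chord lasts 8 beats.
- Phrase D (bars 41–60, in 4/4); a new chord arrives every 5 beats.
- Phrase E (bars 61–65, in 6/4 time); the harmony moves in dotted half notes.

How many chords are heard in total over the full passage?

A has 60 beats and chords last 3 each, so 20 chords.
B has 22 beats and chords last 2 each, so 11 chords.
C has 56 beats and chords last 8 each, so 7 chords.
D has 80 beats and chords last 5 each, so 16 chords.
E has 30 beats and chords last 3 each, so 10 chords.
Total: 20 + 11 + 7 + 16 + 10 = 64.

64 chords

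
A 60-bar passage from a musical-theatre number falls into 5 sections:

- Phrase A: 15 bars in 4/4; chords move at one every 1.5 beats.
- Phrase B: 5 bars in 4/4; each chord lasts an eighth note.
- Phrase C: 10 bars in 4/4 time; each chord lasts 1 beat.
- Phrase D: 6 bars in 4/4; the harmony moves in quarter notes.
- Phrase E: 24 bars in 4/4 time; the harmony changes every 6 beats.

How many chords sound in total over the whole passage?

160 chords

A: 15·4 = 60 beats, 60/1.5 = 40 chords.
B: 5·4 = 20 beats, 20/0.5 = 40 chords.
C: 10·4 = 40 beats, 40/1 = 40 chords.
D: 6·4 = 24 beats, 24/1 = 24 chords.
E: 24·4 = 96 beats, 96/6 = 16 chords.
Total: 40 + 40 + 40 + 24 + 16 = 160.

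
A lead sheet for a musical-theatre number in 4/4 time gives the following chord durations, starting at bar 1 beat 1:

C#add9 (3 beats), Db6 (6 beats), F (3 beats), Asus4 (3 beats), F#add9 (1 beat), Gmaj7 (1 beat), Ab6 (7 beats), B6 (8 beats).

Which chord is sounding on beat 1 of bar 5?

Gmaj7

Beat 1 of bar 5 is beat (5−1)×4 + 1 = 17 overall.
Running totals: C#add9 ends at 3, Db6 ends at 9, F ends at 12, Asus4 ends at 15, F#add9 ends at 16, Gmaj7 ends at 17.
Beat 17 falls within Gmaj7.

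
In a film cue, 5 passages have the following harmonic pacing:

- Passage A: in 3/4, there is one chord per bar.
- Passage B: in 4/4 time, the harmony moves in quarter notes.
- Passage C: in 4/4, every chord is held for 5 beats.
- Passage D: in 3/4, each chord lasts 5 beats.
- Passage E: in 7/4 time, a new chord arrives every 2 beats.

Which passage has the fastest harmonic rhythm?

A: 3 beats/bar ÷ 3 beats/chord = 1 chord/bar.
B: 4 beats/bar ÷ 1 beat/chord = 4 chords/bar.
C: 4 beats/bar ÷ 5 beats/chord = 0.8 chords/bar.
D: 3 beats/bar ÷ 5 beats/chord = 0.6 chords/bar.
E: 7 beats/bar ÷ 2 beats/chord = 3.5 chords/bar.
Fastest is B at 4 chords/bar.

Passage B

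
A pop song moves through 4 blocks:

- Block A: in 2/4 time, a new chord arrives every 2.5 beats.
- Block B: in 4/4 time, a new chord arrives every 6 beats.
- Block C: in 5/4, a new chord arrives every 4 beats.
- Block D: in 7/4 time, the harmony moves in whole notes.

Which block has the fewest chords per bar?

A: 2 beats/bar ÷ 2.5 beats/chord = 0.8 chords/bar.
B: 4 beats/bar ÷ 6 beats/chord = 2/3 chords/bar.
C: 5 beats/bar ÷ 4 beats/chord = 1.25 chords/bar.
D: 7 beats/bar ÷ 4 beats/chord = 1.75 chords/bar.
Slowest is B at 2/3 chords/bar.

Block B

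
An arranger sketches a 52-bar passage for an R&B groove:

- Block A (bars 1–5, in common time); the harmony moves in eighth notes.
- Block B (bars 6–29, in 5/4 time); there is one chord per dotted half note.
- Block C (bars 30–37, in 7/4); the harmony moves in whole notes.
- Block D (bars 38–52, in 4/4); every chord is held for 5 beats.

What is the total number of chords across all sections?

A: 5·4 = 20 beats, 20/0.5 = 40 chords.
B: 24·5 = 120 beats, 120/3 = 40 chords.
C: 8·7 = 56 beats, 56/4 = 14 chords.
D: 15·4 = 60 beats, 60/5 = 12 chords.
Total: 40 + 40 + 14 + 12 = 106.

106 chords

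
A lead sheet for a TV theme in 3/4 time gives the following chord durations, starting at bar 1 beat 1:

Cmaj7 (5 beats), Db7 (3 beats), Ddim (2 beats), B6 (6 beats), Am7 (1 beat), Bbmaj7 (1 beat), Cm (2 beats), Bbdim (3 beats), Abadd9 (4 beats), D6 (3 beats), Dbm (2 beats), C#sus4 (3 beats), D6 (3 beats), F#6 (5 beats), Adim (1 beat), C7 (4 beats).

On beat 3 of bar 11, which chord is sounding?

Beat 3 of bar 11 is beat (11−1)×3 + 3 = 33 overall.
Running totals: Cmaj7 ends at 5, Db7 ends at 8, Ddim ends at 10, B6 ends at 16, Am7 ends at 17, Bbmaj7 ends at 18, Cm ends at 20, Bbdim ends at 23, Abadd9 ends at 27, D6 ends at 30, Dbm ends at 32, C#sus4 ends at 35.
Beat 33 falls within C#sus4.

C#sus4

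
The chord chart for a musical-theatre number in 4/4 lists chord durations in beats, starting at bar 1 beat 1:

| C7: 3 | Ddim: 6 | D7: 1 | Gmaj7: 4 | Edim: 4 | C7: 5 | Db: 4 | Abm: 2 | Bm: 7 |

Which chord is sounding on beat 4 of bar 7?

Beat 4 of bar 7 is beat (7−1)×4 + 4 = 28 overall.
Running totals: C7 ends at 3, Ddim ends at 9, D7 ends at 10, Gmaj7 ends at 14, Edim ends at 18, C7 ends at 23, Db ends at 27, Abm ends at 29.
Beat 28 falls within Abm.

Abm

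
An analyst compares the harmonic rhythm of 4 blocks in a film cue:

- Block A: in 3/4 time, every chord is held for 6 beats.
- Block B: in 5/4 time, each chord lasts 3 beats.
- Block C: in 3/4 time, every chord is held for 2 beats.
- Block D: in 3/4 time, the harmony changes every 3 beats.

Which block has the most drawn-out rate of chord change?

Block A

A: each chord is 6 beats in 3/4, so 0.5 per bar.
B: each chord is 3 beats in 5/4, so 5/3 per bar.
C: each chord is 2 beats in 3/4, so 1.5 per bar.
D: each chord is 3 beats in 3/4, so 1 per bar.
Slowest is A at 0.5 chords/bar.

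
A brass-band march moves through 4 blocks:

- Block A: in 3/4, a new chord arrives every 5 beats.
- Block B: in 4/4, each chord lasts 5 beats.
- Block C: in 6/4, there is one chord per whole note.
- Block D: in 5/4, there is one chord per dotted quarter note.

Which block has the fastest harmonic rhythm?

Block D

A: 3/5 = 0.6 chords/bar.
B: 4/5 = 0.8 chords/bar.
C: 6/4 = 1.5 chords/bar.
D: 5/1.5 = 10/3 chords/bar.
Fastest is D at 10/3 chords/bar.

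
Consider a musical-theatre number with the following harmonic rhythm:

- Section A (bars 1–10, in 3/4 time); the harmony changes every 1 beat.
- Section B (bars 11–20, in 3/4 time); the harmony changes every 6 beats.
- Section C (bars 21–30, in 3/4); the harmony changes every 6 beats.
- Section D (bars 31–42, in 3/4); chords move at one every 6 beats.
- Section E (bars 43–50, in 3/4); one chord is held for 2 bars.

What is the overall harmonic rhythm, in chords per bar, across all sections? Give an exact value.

A: 10 bars of 3 beats is 30 beats; at 1 beat each that's 30 chords.
B: 10 bars of 3 beats is 30 beats; at 6 beats each that's 5 chords.
C: 10 bars of 3 beats is 30 beats; at 6 beats each that's 5 chords.
D: 12 bars of 3 beats is 36 beats; at 6 beats each that's 6 chords.
E: 8 bars of 3 beats is 24 beats; at 6 beats each that's 4 chords.
Overall: 50 chords over 50 bars → 50/50 = 1 chords per bar.

1 chords per bar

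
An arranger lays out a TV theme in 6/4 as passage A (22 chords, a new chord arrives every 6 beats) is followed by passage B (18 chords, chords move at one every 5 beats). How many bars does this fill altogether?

37 bars

A: 22 × 6 = 132 beats = 22 bars.
B: 18 × 5 = 90 beats = 15 bars.
Total: 22 + 15 = 37 bars.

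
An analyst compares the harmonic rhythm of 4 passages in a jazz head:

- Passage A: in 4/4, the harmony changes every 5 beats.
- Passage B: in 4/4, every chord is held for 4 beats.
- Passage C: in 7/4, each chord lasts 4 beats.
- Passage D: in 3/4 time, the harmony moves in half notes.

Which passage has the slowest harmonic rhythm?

A: 4/5 = 0.8 chords/bar.
B: 4/4 = 1 chord/bar.
C: 7/4 = 1.75 chords/bar.
D: 3/2 = 1.5 chords/bar.
Slowest is A at 0.8 chords/bar.

Passage A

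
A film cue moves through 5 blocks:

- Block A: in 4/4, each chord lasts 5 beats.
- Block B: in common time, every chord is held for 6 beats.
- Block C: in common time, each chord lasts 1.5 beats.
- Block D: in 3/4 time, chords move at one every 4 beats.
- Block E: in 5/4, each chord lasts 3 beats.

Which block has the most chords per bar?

A: 4/5 = 0.8 chords/bar.
B: 4/6 = 2/3 chords/bar.
C: 4/1.5 = 8/3 chords/bar.
D: 3/4 = 0.75 chords/bar.
E: 5/3 = 5/3 chords/bar.
Fastest is C at 8/3 chords/bar.

Block C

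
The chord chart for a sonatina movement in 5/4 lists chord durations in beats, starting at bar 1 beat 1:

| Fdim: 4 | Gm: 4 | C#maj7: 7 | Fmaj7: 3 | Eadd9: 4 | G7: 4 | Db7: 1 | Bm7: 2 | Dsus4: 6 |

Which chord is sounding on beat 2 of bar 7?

Beat 2 of bar 7 is beat (7−1)×5 + 2 = 32 overall.
Running totals: Fdim ends at 4, Gm ends at 8, C#maj7 ends at 15, Fmaj7 ends at 18, Eadd9 ends at 22, G7 ends at 26, Db7 ends at 27, Bm7 ends at 29, Dsus4 ends at 35.
Beat 32 falls within Dsus4.

Dsus4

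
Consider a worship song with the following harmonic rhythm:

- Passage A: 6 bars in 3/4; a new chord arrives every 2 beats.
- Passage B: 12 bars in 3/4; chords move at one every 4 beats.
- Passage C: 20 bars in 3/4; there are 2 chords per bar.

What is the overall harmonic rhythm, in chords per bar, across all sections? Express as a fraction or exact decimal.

A: 6 bars of 3 beats is 18 beats; at 2 beats each that's 9 chords.
B: 12 bars of 3 beats is 36 beats; at 4 beats each that's 9 chords.
C: 20 bars of 3 beats is 60 beats; at 1.5 beats each that's 40 chords.
Overall: 58 chords over 38 bars → 58/38 = 29/19 chords per bar.

29/19 chords per bar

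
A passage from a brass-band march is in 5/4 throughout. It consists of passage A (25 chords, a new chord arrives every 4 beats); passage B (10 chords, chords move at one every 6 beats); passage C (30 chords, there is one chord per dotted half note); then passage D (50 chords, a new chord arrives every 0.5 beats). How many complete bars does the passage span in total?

55 bars

A: 25 × 4 = 100 beats = 20 bars.
B: 10 × 6 = 60 beats = 12 bars.
C: 30 × 3 = 90 beats = 18 bars.
D: 50 × 0.5 = 25 beats = 5 bars.
Total: 20 + 12 + 18 + 5 = 55 bars.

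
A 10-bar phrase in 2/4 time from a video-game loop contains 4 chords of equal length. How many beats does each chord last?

5 beats

10 bars × 2 beats/bar = 20 beats total.
20 beats ÷ 4 chords = 5 beats per chord.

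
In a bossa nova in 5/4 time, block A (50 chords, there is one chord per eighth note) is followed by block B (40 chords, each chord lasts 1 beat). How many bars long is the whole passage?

13 bars

A: 50 × 0.5 = 25 beats = 5 bars.
B: 40 × 1 = 40 beats = 8 bars.
Total: 5 + 8 = 13 bars.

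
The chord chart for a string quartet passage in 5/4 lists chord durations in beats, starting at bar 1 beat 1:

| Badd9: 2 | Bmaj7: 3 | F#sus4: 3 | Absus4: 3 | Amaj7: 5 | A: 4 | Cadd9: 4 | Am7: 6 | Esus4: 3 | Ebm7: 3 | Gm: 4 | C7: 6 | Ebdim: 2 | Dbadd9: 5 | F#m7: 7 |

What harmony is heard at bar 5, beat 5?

Am7

Beat 5 of bar 5 is beat (5−1)×5 + 5 = 25 overall.
Running totals: Badd9 ends at 2, Bmaj7 ends at 5, F#sus4 ends at 8, Absus4 ends at 11, Amaj7 ends at 16, A ends at 20, Cadd9 ends at 24, Am7 ends at 30.
Beat 25 falls within Am7.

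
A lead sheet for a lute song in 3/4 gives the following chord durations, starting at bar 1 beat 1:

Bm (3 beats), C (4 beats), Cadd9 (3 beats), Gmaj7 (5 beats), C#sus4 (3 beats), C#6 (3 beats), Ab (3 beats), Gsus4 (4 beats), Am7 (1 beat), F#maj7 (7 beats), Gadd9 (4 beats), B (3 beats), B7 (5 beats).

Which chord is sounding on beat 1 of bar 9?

Beat 1 of bar 9 is beat (9−1)×3 + 1 = 25 overall.
Running totals: Bm ends at 3, C ends at 7, Cadd9 ends at 10, Gmaj7 ends at 15, C#sus4 ends at 18, C#6 ends at 21, Ab ends at 24, Gsus4 ends at 28.
Beat 25 falls within Gsus4.

Gsus4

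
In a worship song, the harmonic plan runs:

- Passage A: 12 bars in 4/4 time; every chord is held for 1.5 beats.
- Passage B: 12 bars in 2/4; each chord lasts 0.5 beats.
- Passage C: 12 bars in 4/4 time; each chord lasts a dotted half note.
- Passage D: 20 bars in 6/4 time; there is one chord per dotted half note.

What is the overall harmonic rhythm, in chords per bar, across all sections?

17/7 chords per bar

A: 12 bars of 4 beats is 48 beats; at 1.5 beats each that's 32 chords.
B: 12 bars of 2 beats is 24 beats; at 0.5 beats each that's 48 chords.
C: 12 bars of 4 beats is 48 beats; at 3 beats each that's 16 chords.
D: 20 bars of 6 beats is 120 beats; at 3 beats each that's 40 chords.
Overall: 136 chords over 56 bars → 136/56 = 17/7 chords per bar.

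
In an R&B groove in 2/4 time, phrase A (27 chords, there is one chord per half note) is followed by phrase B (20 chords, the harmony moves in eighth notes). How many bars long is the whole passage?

32 bars

A: 27 × 2 = 54 beats = 27 bars.
B: 20 × 0.5 = 10 beats = 5 bars.
Total: 27 + 5 = 32 bars.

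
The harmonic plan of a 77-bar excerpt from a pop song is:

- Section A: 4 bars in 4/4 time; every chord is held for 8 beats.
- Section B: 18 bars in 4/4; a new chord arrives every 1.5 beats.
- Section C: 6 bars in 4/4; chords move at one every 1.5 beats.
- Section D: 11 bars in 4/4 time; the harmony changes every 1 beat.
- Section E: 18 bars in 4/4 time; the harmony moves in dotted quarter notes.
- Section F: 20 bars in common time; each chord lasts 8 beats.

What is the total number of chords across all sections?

168 chords

A: 4·4 = 16 beats, 16/8 = 2 chords.
B: 18·4 = 72 beats, 72/1.5 = 48 chords.
C: 6·4 = 24 beats, 24/1.5 = 16 chords.
D: 11·4 = 44 beats, 44/1 = 44 chords.
E: 18·4 = 72 beats, 72/1.5 = 48 chords.
F: 20·4 = 80 beats, 80/8 = 10 chords.
Total: 2 + 48 + 16 + 44 + 48 + 10 = 168.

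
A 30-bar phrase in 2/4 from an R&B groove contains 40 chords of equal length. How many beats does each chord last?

1.5 beats

30 bars × 2 beats/bar = 60 beats total.
60 beats ÷ 40 chords = 1.5 beats per chord.
(That is a dotted quarter note.)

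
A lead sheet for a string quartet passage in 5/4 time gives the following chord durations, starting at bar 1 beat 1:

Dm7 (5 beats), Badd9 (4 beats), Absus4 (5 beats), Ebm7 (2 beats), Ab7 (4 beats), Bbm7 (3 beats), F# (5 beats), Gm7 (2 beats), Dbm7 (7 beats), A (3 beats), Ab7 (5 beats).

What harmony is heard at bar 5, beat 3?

Bbm7

Beat 3 of bar 5 is beat (5−1)×5 + 3 = 23 overall.
Running totals: Dm7 ends at 5, Badd9 ends at 9, Absus4 ends at 14, Ebm7 ends at 16, Ab7 ends at 20, Bbm7 ends at 23.
Beat 23 falls within Bbm7.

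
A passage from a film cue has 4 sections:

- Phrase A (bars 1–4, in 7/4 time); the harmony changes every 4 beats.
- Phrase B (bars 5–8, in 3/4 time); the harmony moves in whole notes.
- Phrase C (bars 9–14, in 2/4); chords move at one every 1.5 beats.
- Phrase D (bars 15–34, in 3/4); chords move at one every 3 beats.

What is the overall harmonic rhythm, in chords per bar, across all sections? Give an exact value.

A: 4 bars of 7 beats is 28 beats; at 4 beats each that's 7 chords.
B: 4 bars of 3 beats is 12 beats; at 4 beats each that's 3 chords.
C: 6 bars of 2 beats is 12 beats; at 1.5 beats each that's 8 chords.
D: 20 bars of 3 beats is 60 beats; at 3 beats each that's 20 chords.
Overall: 38 chords over 34 bars → 38/34 = 19/17 chords per bar.

19/17 chords per bar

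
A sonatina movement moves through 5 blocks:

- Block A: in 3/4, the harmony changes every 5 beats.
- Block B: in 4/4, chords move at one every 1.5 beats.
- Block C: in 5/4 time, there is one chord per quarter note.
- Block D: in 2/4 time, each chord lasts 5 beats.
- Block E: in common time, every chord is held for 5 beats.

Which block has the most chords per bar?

Block C

A: 3 beats/bar ÷ 5 beats/chord = 0.6 chords/bar.
B: 4 beats/bar ÷ 1.5 beats/chord = 8/3 chords/bar.
C: 5 beats/bar ÷ 1 beat/chord = 5 chords/bar.
D: 2 beats/bar ÷ 5 beats/chord = 0.4 chords/bar.
E: 4 beats/bar ÷ 5 beats/chord = 0.8 chords/bar.
Fastest is C at 5 chords/bar.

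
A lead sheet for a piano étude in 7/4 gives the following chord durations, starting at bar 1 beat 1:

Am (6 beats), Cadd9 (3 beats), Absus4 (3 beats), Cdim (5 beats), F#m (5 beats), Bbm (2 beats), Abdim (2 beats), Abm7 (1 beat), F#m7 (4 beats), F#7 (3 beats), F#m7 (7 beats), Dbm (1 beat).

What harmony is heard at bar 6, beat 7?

Beat 7 of bar 6 is beat (6−1)×7 + 7 = 42 overall.
Running totals: Am ends at 6, Cadd9 ends at 9, Absus4 ends at 12, Cdim ends at 17, F#m ends at 22, Bbm ends at 24, Abdim ends at 26, Abm7 ends at 27, F#m7 ends at 31, F#7 ends at 34, F#m7 ends at 41, Dbm ends at 42.
Beat 42 falls within Dbm.

Dbm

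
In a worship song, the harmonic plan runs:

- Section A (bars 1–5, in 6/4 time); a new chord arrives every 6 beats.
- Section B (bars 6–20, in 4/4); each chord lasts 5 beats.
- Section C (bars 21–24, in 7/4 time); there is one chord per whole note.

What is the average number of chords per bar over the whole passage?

1 chords per bar

A: 5 bars of 6 beats is 30 beats; at 6 beats each that's 5 chords.
B: 15 bars of 4 beats is 60 beats; at 5 beats each that's 12 chords.
C: 4 bars of 7 beats is 28 beats; at 4 beats each that's 7 chords.
Overall: 24 chords over 24 bars → 24/24 = 1 chords per bar.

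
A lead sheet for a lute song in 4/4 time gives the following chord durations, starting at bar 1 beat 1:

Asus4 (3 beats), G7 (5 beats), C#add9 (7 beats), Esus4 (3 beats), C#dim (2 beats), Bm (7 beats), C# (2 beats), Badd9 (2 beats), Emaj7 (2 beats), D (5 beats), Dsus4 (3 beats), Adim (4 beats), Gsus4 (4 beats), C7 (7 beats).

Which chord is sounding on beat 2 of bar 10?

Beat 2 of bar 10 is beat (10−1)×4 + 2 = 38 overall.
Running totals: Asus4 ends at 3, G7 ends at 8, C#add9 ends at 15, Esus4 ends at 18, C#dim ends at 20, Bm ends at 27, C# ends at 29, Badd9 ends at 31, Emaj7 ends at 33, D ends at 38.
Beat 38 falls within D.

D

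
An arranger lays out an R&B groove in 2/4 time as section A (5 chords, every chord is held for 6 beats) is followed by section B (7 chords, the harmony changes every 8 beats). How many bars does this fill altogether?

43 bars

A: 5 × 6 = 30 beats = 15 bars.
B: 7 × 8 = 56 beats = 28 bars.
Total: 15 + 28 = 43 bars.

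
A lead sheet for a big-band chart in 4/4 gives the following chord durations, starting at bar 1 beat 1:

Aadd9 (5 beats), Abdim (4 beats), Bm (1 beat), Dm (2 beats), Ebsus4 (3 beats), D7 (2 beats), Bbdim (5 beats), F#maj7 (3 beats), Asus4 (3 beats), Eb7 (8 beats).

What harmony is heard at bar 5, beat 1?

Beat 1 of bar 5 is beat (5−1)×4 + 1 = 17 overall.
Running totals: Aadd9 ends at 5, Abdim ends at 9, Bm ends at 10, Dm ends at 12, Ebsus4 ends at 15, D7 ends at 17.
Beat 17 falls within D7.

D7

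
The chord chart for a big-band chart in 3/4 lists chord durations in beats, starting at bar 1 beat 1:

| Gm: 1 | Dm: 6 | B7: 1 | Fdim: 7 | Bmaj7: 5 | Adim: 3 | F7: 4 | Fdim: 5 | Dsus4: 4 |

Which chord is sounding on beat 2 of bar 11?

Beat 2 of bar 11 is beat (11−1)×3 + 2 = 32 overall.
Running totals: Gm ends at 1, Dm ends at 7, B7 ends at 8, Fdim ends at 15, Bmaj7 ends at 20, Adim ends at 23, F7 ends at 27, Fdim ends at 32.
Beat 32 falls within Fdim.

Fdim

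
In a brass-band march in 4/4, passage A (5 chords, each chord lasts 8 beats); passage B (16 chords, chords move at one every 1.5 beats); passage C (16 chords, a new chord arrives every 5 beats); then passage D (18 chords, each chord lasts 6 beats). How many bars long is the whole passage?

A: 5 × 8 = 40 beats = 10 bars.
B: 16 × 1.5 = 24 beats = 6 bars.
C: 16 × 5 = 80 beats = 20 bars.
D: 18 × 6 = 108 beats = 27 bars.
Total: 10 + 6 + 20 + 27 = 63 bars.

63 bars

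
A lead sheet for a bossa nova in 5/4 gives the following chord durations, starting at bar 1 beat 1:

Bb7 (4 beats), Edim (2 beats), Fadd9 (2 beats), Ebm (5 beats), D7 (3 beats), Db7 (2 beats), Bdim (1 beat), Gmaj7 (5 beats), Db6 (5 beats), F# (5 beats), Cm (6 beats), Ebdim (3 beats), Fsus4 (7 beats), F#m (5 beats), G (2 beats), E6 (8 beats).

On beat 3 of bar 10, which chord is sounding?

Fsus4

Beat 3 of bar 10 is beat (10−1)×5 + 3 = 48 overall.
Running totals: Bb7 ends at 4, Edim ends at 6, Fadd9 ends at 8, Ebm ends at 13, D7 ends at 16, Db7 ends at 18, Bdim ends at 19, Gmaj7 ends at 24, Db6 ends at 29, F# ends at 34, Cm ends at 40, Ebdim ends at 43, Fsus4 ends at 50.
Beat 48 falls within Fsus4.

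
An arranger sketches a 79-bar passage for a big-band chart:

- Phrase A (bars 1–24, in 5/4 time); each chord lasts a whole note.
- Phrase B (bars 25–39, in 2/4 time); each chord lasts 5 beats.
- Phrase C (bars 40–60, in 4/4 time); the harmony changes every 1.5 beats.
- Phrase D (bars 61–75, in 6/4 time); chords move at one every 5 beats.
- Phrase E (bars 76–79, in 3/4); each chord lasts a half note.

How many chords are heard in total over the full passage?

A: 24·5 = 120 beats, 120/4 = 30 chords.
B: 15·2 = 30 beats, 30/5 = 6 chords.
C: 21·4 = 84 beats, 84/1.5 = 56 chords.
D: 15·6 = 90 beats, 90/5 = 18 chords.
E: 4·3 = 12 beats, 12/2 = 6 chords.
Total: 30 + 6 + 56 + 18 + 6 = 116.

116 chords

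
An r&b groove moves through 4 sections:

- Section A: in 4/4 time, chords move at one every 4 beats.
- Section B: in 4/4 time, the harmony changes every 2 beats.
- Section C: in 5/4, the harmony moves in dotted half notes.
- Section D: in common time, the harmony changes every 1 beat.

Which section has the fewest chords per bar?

A: 4/4 = 1 chord/bar.
B: 4/2 = 2 chords/bar.
C: 5/3 = 5/3 chords/bar.
D: 4/1 = 4 chords/bar.
Slowest is A at 1 chords/bar.

Section A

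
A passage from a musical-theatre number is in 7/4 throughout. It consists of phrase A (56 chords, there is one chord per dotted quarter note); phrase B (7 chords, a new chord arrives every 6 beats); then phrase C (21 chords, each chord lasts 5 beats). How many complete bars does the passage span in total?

33 bars

A: 56 × 1.5 = 84 beats = 12 bars.
B: 7 × 6 = 42 beats = 6 bars.
C: 21 × 5 = 105 beats = 15 bars.
Total: 12 + 6 + 15 = 33 bars.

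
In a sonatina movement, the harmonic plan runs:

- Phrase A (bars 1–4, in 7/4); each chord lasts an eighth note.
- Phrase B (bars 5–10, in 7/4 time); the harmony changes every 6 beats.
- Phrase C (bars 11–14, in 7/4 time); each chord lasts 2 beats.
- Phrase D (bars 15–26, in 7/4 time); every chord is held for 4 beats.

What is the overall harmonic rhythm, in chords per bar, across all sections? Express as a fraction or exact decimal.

A: 4 bars of 7 beats is 28 beats; at 0.5 beats each that's 56 chords.
B: 6 bars of 7 beats is 42 beats; at 6 beats each that's 7 chords.
C: 4 bars of 7 beats is 28 beats; at 2 beats each that's 14 chords.
D: 12 bars of 7 beats is 84 beats; at 4 beats each that's 21 chords.
Overall: 98 chords over 26 bars → 98/26 = 49/13 chords per bar.

49/13 chords per bar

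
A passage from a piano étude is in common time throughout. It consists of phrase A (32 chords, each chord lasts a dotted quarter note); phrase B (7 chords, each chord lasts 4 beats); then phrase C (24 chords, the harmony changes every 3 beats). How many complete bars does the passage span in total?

37 bars

A: 32 × 1.5 = 48 beats = 12 bars.
B: 7 × 4 = 28 beats = 7 bars.
C: 24 × 3 = 72 beats = 18 bars.
Total: 12 + 7 + 18 = 37 bars.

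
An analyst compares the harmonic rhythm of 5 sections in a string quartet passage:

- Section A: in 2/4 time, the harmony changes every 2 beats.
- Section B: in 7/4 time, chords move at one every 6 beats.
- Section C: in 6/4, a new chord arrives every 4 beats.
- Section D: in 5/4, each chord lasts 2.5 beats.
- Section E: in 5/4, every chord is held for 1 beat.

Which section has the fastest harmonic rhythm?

Section E

A: 2/2 = 1 chord/bar.
B: 7/6 = 7/6 chords/bar.
C: 6/4 = 1.5 chords/bar.
D: 5/2.5 = 2 chords/bar.
E: 5/1 = 5 chords/bar.
Fastest is E at 5 chords/bar.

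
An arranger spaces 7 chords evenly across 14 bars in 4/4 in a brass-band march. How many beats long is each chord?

8 beats

14 bars × 4 beats/bar = 56 beats total.
56 beats ÷ 7 chords = 8 beats per chord.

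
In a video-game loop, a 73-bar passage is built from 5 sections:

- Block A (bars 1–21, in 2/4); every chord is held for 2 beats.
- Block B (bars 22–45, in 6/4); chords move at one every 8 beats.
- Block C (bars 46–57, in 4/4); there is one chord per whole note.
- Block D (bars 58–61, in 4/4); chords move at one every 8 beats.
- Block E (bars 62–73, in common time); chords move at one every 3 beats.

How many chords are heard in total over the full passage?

A has 42 beats and chords last 2 each, so 21 chords.
B has 144 beats and chords last 8 each, so 18 chords.
C has 48 beats and chords last 4 each, so 12 chords.
D has 16 beats and chords last 8 each, so 2 chords.
E has 48 beats and chords last 3 each, so 16 chords.
Total: 21 + 18 + 12 + 2 + 16 = 69.

69 chords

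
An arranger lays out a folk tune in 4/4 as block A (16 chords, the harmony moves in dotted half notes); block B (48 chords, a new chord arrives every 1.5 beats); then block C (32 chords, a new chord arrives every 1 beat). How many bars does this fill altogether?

A: 16 × 3 = 48 beats = 12 bars.
B: 48 × 1.5 = 72 beats = 18 bars.
C: 32 × 1 = 32 beats = 8 bars.
Total: 12 + 18 + 8 = 38 bars.

38 bars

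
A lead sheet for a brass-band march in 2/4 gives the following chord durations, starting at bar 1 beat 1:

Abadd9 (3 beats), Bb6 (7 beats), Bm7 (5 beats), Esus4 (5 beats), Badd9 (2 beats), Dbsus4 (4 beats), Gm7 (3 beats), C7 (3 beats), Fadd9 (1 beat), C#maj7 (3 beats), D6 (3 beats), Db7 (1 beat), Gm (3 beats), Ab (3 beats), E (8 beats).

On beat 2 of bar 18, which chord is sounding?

C#maj7

Beat 2 of bar 18 is beat (18−1)×2 + 2 = 36 overall.
Running totals: Abadd9 ends at 3, Bb6 ends at 10, Bm7 ends at 15, Esus4 ends at 20, Badd9 ends at 22, Dbsus4 ends at 26, Gm7 ends at 29, C7 ends at 32, Fadd9 ends at 33, C#maj7 ends at 36.
Beat 36 falls within C#maj7.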